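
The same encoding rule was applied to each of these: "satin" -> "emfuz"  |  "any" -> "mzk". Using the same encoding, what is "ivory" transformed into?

uhadk

This is a Caesar cipher with shift 12.
Applying it to ivory: i+12=u, v+12=h, o+12=a, r+12=d, y+12=k.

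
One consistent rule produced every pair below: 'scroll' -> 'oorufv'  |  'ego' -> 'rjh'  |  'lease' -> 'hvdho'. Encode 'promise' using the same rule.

The output letters match the input read backwards, each shifted +3: scroll reversed is llorcs. The word is reversed, then every letter is shifted forward by 3.
For promise: reverse → esimorp; then shift: e+3=h, s+3=v, i+3=l, m+3=p, o+3=r, r+3=u, p+3=s.

hvlprus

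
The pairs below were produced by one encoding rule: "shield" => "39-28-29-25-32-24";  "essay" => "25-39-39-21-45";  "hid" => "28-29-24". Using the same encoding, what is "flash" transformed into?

s is letter #19 and maps to 39: an offset of 20. The number is (letter's place in the alphabet, a=1) + 20.
For flash: f=6→26, l=12→32, a=1→21, s=19→39, h=8→28.

26-32-21-39-28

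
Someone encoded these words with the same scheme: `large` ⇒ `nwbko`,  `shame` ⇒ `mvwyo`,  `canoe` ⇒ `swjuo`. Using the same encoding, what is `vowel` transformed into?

tueon

l(11)→n(13) and a(0)→w(22) fit y≡11x+22 (mod 26); the inverse of 11 mod 26 is 19. Each letter's alphabet position (a=0..z=25) is mapped through 11·x+22 mod 26 — an affine cipher.
Applying it to vowel: v(21)→11·21+22≡19=t; o(14)→11·14+22≡20=u; w(22)→11·22+22≡4=e; e(4)→11·4+22≡14=o; l(11)→11·11+22≡13=n (all mod 26).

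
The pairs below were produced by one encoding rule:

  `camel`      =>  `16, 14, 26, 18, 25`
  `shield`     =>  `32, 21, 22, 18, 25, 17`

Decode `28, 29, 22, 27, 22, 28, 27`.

opinion

Each letter is replaced by its alphabet position (a=1..z=26) + 13.
Decoding 28, 29, 22, 27, 22, 28, 27: 28→(28−13)÷1=15=o, 29→(29−13)÷1=16=p, 22→(22−13)÷1=9=i, 27→(27−13)÷1=14=n, 22→(22−13)÷1=9=i, 28→(28−13)÷1=15=o, 27→(27−13)÷1=14=n.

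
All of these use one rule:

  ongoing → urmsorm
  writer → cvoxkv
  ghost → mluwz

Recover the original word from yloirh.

shield

Shifts by position in ongoing: pos 0: o→u (+6), pos 1: n→r (+4), pos 2: g→m (+6), pos 3: o→s (+4) — repeating every 2. The shifts repeat in a cycle of length 2: positions 0,1,… shift by +6, +4, then the pattern repeats.
Decoding yloirh: y−6=s, l−4=h, o−6=i, i−4=e, r−6=l, h−4=d.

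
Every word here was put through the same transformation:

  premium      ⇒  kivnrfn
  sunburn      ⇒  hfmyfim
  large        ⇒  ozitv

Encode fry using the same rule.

This is the alphabet-reversal cipher (Atbash): a becomes z, b becomes y, etc.
On fry: f↔u, r↔i, y↔b.

uib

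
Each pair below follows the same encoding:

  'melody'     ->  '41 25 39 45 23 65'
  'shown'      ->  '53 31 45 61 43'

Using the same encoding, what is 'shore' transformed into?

m(#13)→41 and e(#5)→25: differences scale by 2, so n = 2·pos + 15. Each letter becomes 2×(its alphabet position, a=1..z=26) + 15.
On shore: s=19→53, h=8→31, o=15→45, r=18→51, e=5→25.

53 31 45 51 25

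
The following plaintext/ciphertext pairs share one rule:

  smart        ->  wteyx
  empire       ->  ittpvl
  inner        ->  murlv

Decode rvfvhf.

Shifts by position in smart: pos 0: s→w (+4), pos 1: m→t (+7), pos 2: a→e (+4), pos 3: r→y (+7) — repeating every 2. It's a Vigenère-style cipher with numeric key [4,7]: position i shifts by key[i mod 2].
Decoding rvfvhf: r−4=n, v−7=o, f−4=b, v−7=o, h−4=d, f−7=y.

nobody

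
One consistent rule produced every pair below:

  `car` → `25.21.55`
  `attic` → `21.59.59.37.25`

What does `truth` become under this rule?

59.55.61.59.35

With a=1..z=26, the number is 2·pos + 19.
On truth: t=20→59, r=18→55, u=21→61, t=20→59, h=8→35.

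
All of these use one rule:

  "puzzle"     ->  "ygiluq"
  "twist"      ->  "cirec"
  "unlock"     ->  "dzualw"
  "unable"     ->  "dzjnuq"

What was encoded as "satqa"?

joker

Shifts by position in puzzle: pos 0: p→y (+9), pos 1: u→g (+12), pos 2: z→i (+9), pos 3: z→l (+12) — repeating every 2. A repeating key of period 2 is used — shifts +9, +12 over and over.
Reversing it on satqa: s−9=j, a−12=o, t−9=k, q−12=e, a−9=r.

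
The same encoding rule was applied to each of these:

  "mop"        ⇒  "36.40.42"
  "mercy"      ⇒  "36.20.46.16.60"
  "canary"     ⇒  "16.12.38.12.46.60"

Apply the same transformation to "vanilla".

m(#13)→36 and o(#15)→40: differences scale by 2, so n = 2·pos + 10. With a=1..z=26, the number is 2·pos + 10.
For vanilla: v=22→54, a=1→12, n=14→38, i=9→28, l=12→34, l=12→34, a=1→12.

54.12.38.28.34.34.12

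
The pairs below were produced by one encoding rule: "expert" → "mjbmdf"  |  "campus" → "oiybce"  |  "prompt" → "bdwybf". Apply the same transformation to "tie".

Vowels shift forward by 8 and consonants shift forward by 12.
On tie: t(cons)+12=f, i(vowel)+8=q, e(vowel)+8=m.

fqm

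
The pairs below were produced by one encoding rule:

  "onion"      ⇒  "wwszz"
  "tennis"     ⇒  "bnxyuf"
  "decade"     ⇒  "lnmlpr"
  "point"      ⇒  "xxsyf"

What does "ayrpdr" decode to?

Letter i (0-indexed) is shifted by i+8, so successive shifts are 8, 9, 10, ….
Decoding ayrpdr: a−8=s, y−9=p, r−10=h, p−11=e, d−12=r, r−13=e.

sphere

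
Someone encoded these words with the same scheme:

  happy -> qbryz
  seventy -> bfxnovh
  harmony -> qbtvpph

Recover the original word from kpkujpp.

Shifts by position in happy: pos 0: h→q (+9), pos 1: a→b (+1), pos 2: p→r (+2), pos 3: p→y (+9), pos 4: y→z (+1) — repeating every 3. A repeating key of period 3 is used — shifts +9, +1, +2 over and over.
Reversing it on kpkujpp: k−9=b, p−1=o, k−2=i, u−9=l, j−1=i, p−2=n, p−9=g.

boiling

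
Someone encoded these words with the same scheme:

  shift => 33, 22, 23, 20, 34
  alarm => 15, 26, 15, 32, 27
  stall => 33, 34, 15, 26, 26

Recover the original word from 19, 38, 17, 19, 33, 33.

s is letter #19 and maps to 33: an offset of 14. The number is (letter's place in the alphabet, a=1) + 14.
Decoding 19, 38, 17, 19, 33, 33: 19→(19−14)÷1=5=e, 38→(38−14)÷1=24=x, 17→(17−14)÷1=3=c, 19→(19−14)÷1=5=e, 33→(33−14)÷1=19=s, 33→(33−14)÷1=19=s.

excess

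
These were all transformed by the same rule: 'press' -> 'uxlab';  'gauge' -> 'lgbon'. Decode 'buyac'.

worst

In press: p→u is +5, r→x is +6, e→l is +7, s→a is +8 — the shift increases by 1 each position. The shift increases by 1 at each position, starting from +5: 5, 6, 7, ….
Reversing it on buyac: b−5=w, u−6=o, y−7=r, a−8=s, c−9=t.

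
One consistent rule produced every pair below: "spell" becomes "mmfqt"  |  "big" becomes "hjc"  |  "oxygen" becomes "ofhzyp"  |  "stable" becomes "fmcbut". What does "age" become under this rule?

The output letters match the input read backwards, each shifted +1: spell reversed is lleps. Two steps: reverse the string, then apply a Caesar shift of +1.
On age: reverse → ega; then shift: e+1=f, g+1=h, a+1=b.

fhb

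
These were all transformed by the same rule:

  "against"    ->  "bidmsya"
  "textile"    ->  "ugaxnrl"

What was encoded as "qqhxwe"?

poetry

In against: a→b is +1, g→i is +2, a→d is +3, i→m is +4 — the shift increases by 1 each position. Letter i (0-indexed) is shifted by i+1, so successive shifts are 1, 2, 3, ….
Reversing it on qqhxwe: q−1=p, q−2=o, h−3=e, x−4=t, w−5=r, e−6=y.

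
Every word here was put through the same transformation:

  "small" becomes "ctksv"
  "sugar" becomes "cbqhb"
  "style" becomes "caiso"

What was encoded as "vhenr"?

Shifts by position in small: pos 0: s→c (+10), pos 1: m→t (+7), pos 2: a→k (+10), pos 3: l→s (+7) — repeating every 2. It's a Vigenère-style cipher with numeric key [10,7]: position i shifts by key[i mod 2].
Decoding vhenr: v−10=l, h−7=a, e−10=u, n−7=g, r−10=h.

laugh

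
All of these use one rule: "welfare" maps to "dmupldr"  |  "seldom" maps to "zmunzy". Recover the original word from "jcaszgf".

curious

In welfare: w→d is +7, e→m is +8, l→u is +9, f→p is +10 — the shift increases by 1 each position. Each letter shifts forward by (position + 7), i.e. 7, 8, 9, … — the shift grows by one for each successive letter.
Decoding jcaszgf: j−7=c, c−8=u, a−9=r, s−10=i, z−11=o, g−12=u, f−13=s.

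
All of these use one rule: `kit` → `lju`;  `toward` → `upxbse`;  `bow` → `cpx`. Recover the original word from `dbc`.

Compare letters: k→l is +1, i→j is +1, t→u is +1 — a constant shift. This is a Caesar cipher with shift 1.
Decoding dbc: d−1=c, b−1=a, c−1=b.

cab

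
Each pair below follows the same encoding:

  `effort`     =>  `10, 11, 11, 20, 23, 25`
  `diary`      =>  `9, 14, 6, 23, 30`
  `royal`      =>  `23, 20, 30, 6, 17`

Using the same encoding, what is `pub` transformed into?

e is letter #5 and maps to 10: an offset of 5. Each letter is replaced by its alphabet position (a=1..z=26) + 5.
For pub: p=16→21, u=21→26, b=2→7.

21, 26, 7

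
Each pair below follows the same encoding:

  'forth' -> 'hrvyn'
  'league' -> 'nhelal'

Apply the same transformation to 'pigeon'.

rlkjuu

Each letter shifts forward by (position + 2), i.e. 2, 3, 4, … — the shift grows by one for each successive letter.
For pigeon: p+2=r, i+3=l, g+4=k, e+5=j, o+6=u, n+7=u.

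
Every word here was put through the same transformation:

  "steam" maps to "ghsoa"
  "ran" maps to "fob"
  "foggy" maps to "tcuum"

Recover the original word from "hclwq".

toxic

Compare letters: s→g is +14, t→h is +14, e→s is +14 — a constant shift. It's a constant shift of +14 (ROT14).
Undoing it on hclwq: h−14=t, c−14=o, l−14=x, w−14=i, q−14=c.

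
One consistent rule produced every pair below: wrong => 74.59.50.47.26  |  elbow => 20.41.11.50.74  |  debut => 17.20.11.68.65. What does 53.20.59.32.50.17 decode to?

w(#23)→74 and r(#18)→59: differences scale by 3, so n = 3·pos + 5. The formula is n = 3×(alphabet index, a=1) + 5.
Decoding 53.20.59.32.50.17: 53→(53−5)÷3=16=p, 20→(20−5)÷3=5=e, 59→(59−5)÷3=18=r, 32→(32−5)÷3=9=i, 50→(50−5)÷3=15=o, 17→(17−5)÷3=4=d.

period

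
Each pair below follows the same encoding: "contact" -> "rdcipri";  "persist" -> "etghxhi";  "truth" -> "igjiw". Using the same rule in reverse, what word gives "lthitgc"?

It's a constant shift of +15 (ROT15).
Decoding lthitgc: l−15=w, t−15=e, h−15=s, i−15=t, t−15=e, g−15=r, c−15=n.

western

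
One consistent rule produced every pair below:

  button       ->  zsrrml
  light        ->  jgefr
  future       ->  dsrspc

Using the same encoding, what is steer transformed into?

qrccp

Compare letters: b→z is +24, u→s is +24, t→r is +24 — a constant shift. It's a constant shift of +24 (ROT24).
Applying it to steer: s+24=q, t+24=r, e+24=c, e+24=c, r+24=p.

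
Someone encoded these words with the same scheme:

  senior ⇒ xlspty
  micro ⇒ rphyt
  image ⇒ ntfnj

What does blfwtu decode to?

A repeating key of period 2 is used — shifts +5, +7 over and over.
Reversing it on blfwtu: b−5=w, l−7=e, f−5=a, w−7=p, t−5=o, u−7=n.

weapon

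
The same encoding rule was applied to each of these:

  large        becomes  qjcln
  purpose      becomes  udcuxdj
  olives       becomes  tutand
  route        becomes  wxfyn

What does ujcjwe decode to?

The shifts repeat in a cycle of length 3: positions 0,1,… shift by +5, +9, +11, then the pattern repeats.
Undoing it on ujcjwe: u−5=p, j−9=a, c−11=r, j−5=e, w−9=n, e−11=t.

parent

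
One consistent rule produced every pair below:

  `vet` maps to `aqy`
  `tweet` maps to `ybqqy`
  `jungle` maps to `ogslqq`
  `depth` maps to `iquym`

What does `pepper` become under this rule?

uquuqw

The shift depends on letter class: consonant v→a is +5, but vowel e→q is +12. Vowels shift forward by 12 and consonants shift forward by 5.
Applying it to pepper: p(cons)+5=u, e(vowel)+12=q, p(cons)+5=u, p(cons)+5=u, e(vowel)+12=q, r(cons)+5=w.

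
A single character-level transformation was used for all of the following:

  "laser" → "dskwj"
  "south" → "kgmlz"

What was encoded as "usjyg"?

cargo

Compare letters: l→d is +18, a→s is +18, s→k is +18 — a constant shift. Each letter is shifted forward by 18 in the alphabet (a Caesar shift of +18).
Decoding usjyg: u−18=c, s−18=a, j−18=r, y−18=g, g−18=o.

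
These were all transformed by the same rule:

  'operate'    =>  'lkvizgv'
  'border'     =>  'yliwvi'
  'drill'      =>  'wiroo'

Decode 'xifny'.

crumb

Each pair mirrors across the alphabet (o↔l, p↔k, e↔v): positions sum to 25. Each letter is replaced by its mirror in the alphabet: a↔z, b↔y, c↔x, and so on (the Atbash cipher).
Decoding xifny: x↔c, i↔r, f↔u, n↔m, y↔b.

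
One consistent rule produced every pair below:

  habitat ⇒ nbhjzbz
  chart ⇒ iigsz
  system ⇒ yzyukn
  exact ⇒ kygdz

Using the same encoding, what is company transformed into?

Shifts by position in habitat: pos 0: h→n (+6), pos 1: a→b (+1), pos 2: b→h (+6), pos 3: i→j (+1) — repeating every 2. The shifts repeat in a cycle of length 2: positions 0,1,… shift by +6, +1, then the pattern repeats.
Applying it to company: c+6=i, o+1=p, m+6=s, p+1=q, a+6=g, n+1=o, y+6=e.

ipsqgoe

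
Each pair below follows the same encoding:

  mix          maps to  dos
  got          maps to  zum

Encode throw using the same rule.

Read the word backwards and shift each letter +6.
Applying it to throw: reverse → worht; then shift: w+6=c, o+6=u, r+6=x, h+6=n, t+6=z.

cuxnz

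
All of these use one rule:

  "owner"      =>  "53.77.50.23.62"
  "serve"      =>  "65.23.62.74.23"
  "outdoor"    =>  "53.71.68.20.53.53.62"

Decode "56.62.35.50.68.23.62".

printer

o(#15)→53 and w(#23)→77: differences scale by 3, so n = 3·pos + 8. Each letter becomes 3×(its alphabet position, a=1..z=26) + 8.
Reversing it on 56.62.35.50.68.23.62: 56→(56−8)÷3=16=p, 62→(62−8)÷3=18=r, 35→(35−8)÷3=9=i, 50→(50−8)÷3=14=n, 68→(68−8)÷3=20=t, 23→(23−8)÷3=5=e, 62→(62−8)÷3=18=r.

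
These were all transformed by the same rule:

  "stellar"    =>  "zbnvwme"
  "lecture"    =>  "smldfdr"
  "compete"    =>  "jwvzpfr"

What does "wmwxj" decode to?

In stellar: s→z is +7, t→b is +8, e→n is +9, l→v is +10 — the shift increases by 1 each position. Each letter shifts forward by (position + 7), i.e. 7, 8, 9, … — the shift grows by one for each successive letter.
Reversing it on wmwxj: w−7=p, m−8=e, w−9=n, x−10=n, j−11=y.

penny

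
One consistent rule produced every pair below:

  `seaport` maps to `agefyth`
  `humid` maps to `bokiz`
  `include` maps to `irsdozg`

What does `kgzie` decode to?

media

s(18)→a(0) and e(4)→g(6) fit y≡7x+4 (mod 26); the inverse of 7 mod 26 is 15. Each letter's alphabet position (a=0..z=25) is mapped through 7·x+4 mod 26 — an affine cipher.
Decoding kgzie: k(10)→15·(10−4)≡12=m; g(6)→15·(6−4)≡4=e; z(25)→15·(25−4)≡3=d; i(8)→15·(8−4)≡8=i; e(4)→15·(4−4)≡0=a (all mod 26).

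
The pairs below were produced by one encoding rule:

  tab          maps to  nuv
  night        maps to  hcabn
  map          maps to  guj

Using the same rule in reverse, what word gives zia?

Compare letters: t→n is +20, a→u is +20, b→v is +20 — a constant shift. It's a constant shift of +20 (ROT20).
Reversing it on zia: z−20=f, i−20=o, a−20=g.

fog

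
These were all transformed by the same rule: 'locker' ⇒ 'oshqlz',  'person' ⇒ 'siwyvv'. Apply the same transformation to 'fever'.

In locker: l→o is +3, o→s is +4, c→h is +5, k→q is +6 — the shift increases by 1 each position. Letter i (0-indexed) is shifted by i+3, so successive shifts are 3, 4, 5, ….
On fever: f+3=i, e+4=i, v+5=a, e+6=k, r+7=y.

iiaky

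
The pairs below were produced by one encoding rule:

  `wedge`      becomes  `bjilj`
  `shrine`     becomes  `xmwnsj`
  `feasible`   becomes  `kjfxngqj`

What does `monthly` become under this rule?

Compare letters: w→b is +5, e→j is +5, d→i is +5 — a constant shift. It's a constant shift of +5 (ROT5).
Applying it to monthly: m+5=r, o+5=t, n+5=s, t+5=y, h+5=m, l+5=q, y+5=d.

rtsymqd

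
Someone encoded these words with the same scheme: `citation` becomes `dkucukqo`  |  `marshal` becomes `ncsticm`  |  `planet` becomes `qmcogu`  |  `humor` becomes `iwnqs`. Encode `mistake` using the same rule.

nktuclg

Vowels shift forward by 2 and consonants shift forward by 1.
On mistake: m(cons)+1=n, i(vowel)+2=k, s(cons)+1=t, t(cons)+1=u, a(vowel)+2=c, k(cons)+1=l, e(vowel)+2=g.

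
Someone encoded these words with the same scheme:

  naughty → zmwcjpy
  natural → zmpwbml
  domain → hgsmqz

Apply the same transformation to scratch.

n(13)→z(25) and a(0)→m(12) fit y≡7x+12 (mod 26); the inverse of 7 mod 26 is 15. Each letter's alphabet position (a=0..z=25) is mapped through 7·x+12 mod 26 — an affine cipher.
For scratch: s(18)→7·18+12≡8=i; c(2)→7·2+12≡0=a; r(17)→7·17+12≡1=b; a(0)→7·0+12≡12=m; t(19)→7·19+12≡15=p; c(2)→7·2+12≡0=a; h(7)→7·7+12≡9=j (all mod 26).

iabmpaj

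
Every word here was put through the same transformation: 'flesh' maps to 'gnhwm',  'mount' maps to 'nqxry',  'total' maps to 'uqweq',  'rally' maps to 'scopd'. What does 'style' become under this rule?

tvbpj

Letter i (0-indexed) is shifted by i+1, so successive shifts are 1, 2, 3, ….
For style: s+1=t, t+2=v, y+3=b, l+4=p, e+5=j.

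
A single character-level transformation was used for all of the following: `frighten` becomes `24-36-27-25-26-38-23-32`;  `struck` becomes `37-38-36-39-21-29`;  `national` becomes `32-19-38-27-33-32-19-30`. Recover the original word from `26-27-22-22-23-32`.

hidden

f is letter #6 and maps to 24: an offset of 18. Each letter is replaced by its alphabet position (a=1..z=26) + 18.
Undoing it on 26-27-22-22-23-32: 26→(26−18)÷1=8=h, 27→(27−18)÷1=9=i, 22→(22−18)÷1=4=d, 22→(22−18)÷1=4=d, 23→(23−18)÷1=5=e, 32→(32−18)÷1=14=n.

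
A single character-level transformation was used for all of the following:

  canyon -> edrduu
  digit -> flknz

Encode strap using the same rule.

Each letter shifts forward by (position + 2), i.e. 2, 3, 4, … — the shift grows by one for each successive letter.
On strap: s+2=u, t+3=w, r+4=v, a+5=f, p+6=v.

uwvfv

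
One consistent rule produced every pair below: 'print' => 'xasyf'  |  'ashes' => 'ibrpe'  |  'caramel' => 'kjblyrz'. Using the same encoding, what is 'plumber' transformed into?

Letter i (0-indexed) is shifted by i+8, so successive shifts are 8, 9, 10, ….
Applying it to plumber: p+8=x, l+9=u, u+10=e, m+11=x, b+12=n, e+13=r, r+14=f.

xuexnrf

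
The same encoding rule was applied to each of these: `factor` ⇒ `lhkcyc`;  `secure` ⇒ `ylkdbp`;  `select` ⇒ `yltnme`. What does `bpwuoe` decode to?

violet

In factor: f→l is +6, a→h is +7, c→k is +8, t→c is +9 — the shift increases by 1 each position. The shift increases by 1 at each position, starting from +6: 6, 7, 8, ….
Undoing it on bpwuoe: b−6=v, p−7=i, w−8=o, u−9=l, o−10=e, e−11=t.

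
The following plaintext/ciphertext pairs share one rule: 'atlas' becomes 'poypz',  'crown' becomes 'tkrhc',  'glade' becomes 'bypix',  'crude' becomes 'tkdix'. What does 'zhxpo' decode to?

sweat

Each letter's alphabet position (a=0..z=25) is mapped through 15·x+15 mod 26 — an affine cipher.
Undoing it on zhxpo: z(25)→7·(25−15)≡18=s; h(7)→7·(7−15)≡22=w; x(23)→7·(23−15)≡4=e; p(15)→7·(15−15)≡0=a; o(14)→7·(14−15)≡19=t (all mod 26).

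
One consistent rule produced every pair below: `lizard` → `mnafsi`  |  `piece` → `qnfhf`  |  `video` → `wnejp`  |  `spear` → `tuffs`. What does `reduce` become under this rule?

The shifts repeat in a cycle of length 2: positions 0,1,… shift by +1, +5, then the pattern repeats.
For reduce: r+1=s, e+5=j, d+1=e, u+5=z, c+1=d, e+5=j.

sjezdj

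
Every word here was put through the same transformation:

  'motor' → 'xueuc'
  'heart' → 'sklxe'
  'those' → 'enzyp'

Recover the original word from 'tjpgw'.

ideal

Shifts by position in motor: pos 0: m→x (+11), pos 1: o→u (+6), pos 2: t→e (+11), pos 3: o→u (+6) — repeating every 2. The shifts repeat in a cycle of length 2: positions 0,1,… shift by +11, +6, then the pattern repeats.
Decoding tjpgw: t−11=i, j−6=d, p−11=e, g−6=a, w−11=l.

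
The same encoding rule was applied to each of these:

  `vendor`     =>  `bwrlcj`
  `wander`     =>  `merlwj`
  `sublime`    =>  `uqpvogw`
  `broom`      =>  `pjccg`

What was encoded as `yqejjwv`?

Each letter's alphabet position (a=0..z=25) is mapped through 11·x+4 mod 26 — an affine cipher.
Decoding yqejjwv: y(24)→19·(24−4)≡16=q; q(16)→19·(16−4)≡20=u; e(4)→19·(4−4)≡0=a; j(9)→19·(9−4)≡17=r; j(9)→19·(9−4)≡17=r; w(22)→19·(22−4)≡4=e; v(21)→19·(21−4)≡11=l (all mod 26).

quarrel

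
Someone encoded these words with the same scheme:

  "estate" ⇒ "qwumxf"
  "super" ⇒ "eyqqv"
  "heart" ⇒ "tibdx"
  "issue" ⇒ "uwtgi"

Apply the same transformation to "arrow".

Shifts by position in estate: pos 0: e→q (+12), pos 1: s→w (+4), pos 2: t→u (+1), pos 3: a→m (+12), pos 4: t→x (+4), pos 5: e→f (+1) — repeating every 3. A repeating key of period 3 is used — shifts +12, +4, +1 over and over.
On arrow: a+12=m, r+4=v, r+1=s, o+12=a, w+4=a.

mvsaa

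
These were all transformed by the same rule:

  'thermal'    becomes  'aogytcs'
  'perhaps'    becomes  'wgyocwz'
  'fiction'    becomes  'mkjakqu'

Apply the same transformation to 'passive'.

wczzkcg

The shift depends on letter class: consonant t→a is +7, but vowel e→g is +2. Vowels shift forward by 2 and consonants shift forward by 7.
Applying it to passive: p(cons)+7=w, a(vowel)+2=c, s(cons)+7=z, s(cons)+7=z, i(vowel)+2=k, v(cons)+7=c, e(vowel)+2=g.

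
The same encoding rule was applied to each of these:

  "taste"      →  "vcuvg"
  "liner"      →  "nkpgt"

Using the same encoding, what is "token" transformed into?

Compare letters: t→v is +2, a→c is +2, s→u is +2 — a constant shift. Each letter is shifted forward by 2 in the alphabet (a Caesar shift of +2).
Applying it to token: t+2=v, o+2=q, k+2=m, e+2=g, n+2=p.

vqmgp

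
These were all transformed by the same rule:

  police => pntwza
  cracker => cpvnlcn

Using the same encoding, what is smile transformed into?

The output letters match the input read backwards, each shifted +11: police reversed is ecilop. The word is reversed, then every letter is shifted forward by 11.
On smile: reverse → elims; then shift: e+11=p, l+11=w, i+11=t, m+11=x, s+11=d.

pwtxd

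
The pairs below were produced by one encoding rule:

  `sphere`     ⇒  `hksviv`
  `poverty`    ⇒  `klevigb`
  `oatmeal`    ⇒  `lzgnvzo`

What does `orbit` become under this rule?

liyrg

Letters are reflected about the middle of the alphabet (position → 25−position): Atbash.
On orbit: o↔l, r↔i, b↔y, i↔r, t↔g.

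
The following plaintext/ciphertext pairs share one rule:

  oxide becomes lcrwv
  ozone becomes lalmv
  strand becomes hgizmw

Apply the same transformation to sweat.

hdvzg

This is the alphabet-reversal cipher (Atbash): a becomes z, b becomes y, etc.
Applying it to sweat: s↔h, w↔d, e↔v, a↔z, t↔g.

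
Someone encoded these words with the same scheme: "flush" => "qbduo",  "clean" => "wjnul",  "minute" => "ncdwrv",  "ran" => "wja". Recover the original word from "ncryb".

spite

Read the word backwards and shift each letter +9.
Decoding ncryb: shift back: n−9=e, c−9=t, r−9=i, y−9=p, b−9=s → etips; then reverse → spite.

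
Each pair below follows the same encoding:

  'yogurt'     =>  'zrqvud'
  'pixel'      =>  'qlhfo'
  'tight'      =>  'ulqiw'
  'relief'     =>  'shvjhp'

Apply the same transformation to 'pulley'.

qxvmhi

The shifts repeat in a cycle of length 3: positions 0,1,… shift by +1, +3, +10, then the pattern repeats.
On pulley: p+1=q, u+3=x, l+10=v, l+1=m, e+3=h, y+10=i.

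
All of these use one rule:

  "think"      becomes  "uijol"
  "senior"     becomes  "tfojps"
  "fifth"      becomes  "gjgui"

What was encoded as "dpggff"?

coffee

Compare letters: t→u is +1, h→i is +1, i→j is +1 — a constant shift. This is a Caesar cipher with shift 1.
Reversing it on dpggff: d−1=c, p−1=o, g−1=f, g−1=f, f−1=e, f−1=e.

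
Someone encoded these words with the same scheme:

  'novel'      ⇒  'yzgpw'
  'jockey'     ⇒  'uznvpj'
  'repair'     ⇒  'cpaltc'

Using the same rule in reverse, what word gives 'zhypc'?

It's a constant shift of +11 (ROT11).
Reversing it on zhypc: z−11=o, h−11=w, y−11=n, p−11=e, c−11=r.

owner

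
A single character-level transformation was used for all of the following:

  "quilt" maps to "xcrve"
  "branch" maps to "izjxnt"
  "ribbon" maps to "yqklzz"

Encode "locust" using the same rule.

swledf

Letter i (0-indexed) is shifted by i+7, so successive shifts are 7, 8, 9, ….
On locust: l+7=s, o+8=w, c+9=l, u+10=e, s+11=d, t+12=f.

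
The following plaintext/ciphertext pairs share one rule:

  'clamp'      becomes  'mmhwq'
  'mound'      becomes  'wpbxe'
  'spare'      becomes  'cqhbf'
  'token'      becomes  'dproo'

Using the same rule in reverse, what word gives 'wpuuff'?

monkey

Shifts by position in clamp: pos 0: c→m (+10), pos 1: l→m (+1), pos 2: a→h (+7), pos 3: m→w (+10), pos 4: p→q (+1) — repeating every 3. The shifts repeat in a cycle of length 3: positions 0,1,… shift by +10, +1, +7, then the pattern repeats.
Decoding wpuuff: w−10=m, p−1=o, u−7=n, u−10=k, f−1=e, f−7=y.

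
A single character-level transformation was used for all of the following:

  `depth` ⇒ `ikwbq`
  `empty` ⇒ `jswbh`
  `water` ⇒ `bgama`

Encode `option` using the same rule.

The shift increases by 1 at each position, starting from +5: 5, 6, 7, ….
On option: o+5=t, p+6=v, t+7=a, i+8=q, o+9=x, n+10=x.

tvaqxx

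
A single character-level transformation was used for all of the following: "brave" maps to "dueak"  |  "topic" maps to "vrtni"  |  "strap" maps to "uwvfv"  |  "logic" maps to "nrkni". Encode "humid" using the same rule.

In brave: b→d is +2, r→u is +3, a→e is +4, v→a is +5 — the shift increases by 1 each position. Letter i (0-indexed) is shifted by i+2, so successive shifts are 2, 3, 4, ….
Applying it to humid: h+2=j, u+3=x, m+4=q, i+5=n, d+6=j.

jxqnj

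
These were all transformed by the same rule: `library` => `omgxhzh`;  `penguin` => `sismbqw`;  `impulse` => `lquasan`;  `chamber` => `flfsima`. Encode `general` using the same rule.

jiskyiu

The shift increases by 1 at each position, starting from +3: 3, 4, 5, ….
Applying it to general: g+3=j, e+4=i, n+5=s, e+6=k, r+7=y, a+8=i, l+9=u.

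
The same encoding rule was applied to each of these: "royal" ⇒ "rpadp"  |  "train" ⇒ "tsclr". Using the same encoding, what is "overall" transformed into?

In royal: r→r is +0, o→p is +1, y→a is +2, a→d is +3 — the shift increases by 1 each position. Each letter shifts forward by its position index (0, 1, 2, …) — the shift grows by one for each successive letter.
Applying it to overall: o+0=o, v+1=w, e+2=g, r+3=u, a+4=e, l+5=q, l+6=r.

owgueqr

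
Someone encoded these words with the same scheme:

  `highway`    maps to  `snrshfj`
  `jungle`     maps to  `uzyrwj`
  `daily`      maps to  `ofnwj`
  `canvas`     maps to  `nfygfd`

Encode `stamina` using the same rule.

defxnyf

The shift depends on letter class: consonant h→s is +11, but vowel i→n is +5. Two shifts are in play — +5 for a/e/i/o/u, +11 for every other letter.
For stamina: s(cons)+11=d, t(cons)+11=e, a(vowel)+5=f, m(cons)+11=x, i(vowel)+5=n, n(cons)+11=y, a(vowel)+5=f.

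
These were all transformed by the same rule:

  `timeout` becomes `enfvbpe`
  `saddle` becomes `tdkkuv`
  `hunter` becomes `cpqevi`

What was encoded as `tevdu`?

This is an affine cipher: with a=0,…,z=25, each position x becomes (11x+3) mod 26.
Reversing it on tevdu: t(19)→19·(19−3)≡18=s; e(4)→19·(4−3)≡19=t; v(21)→19·(21−3)≡4=e; d(3)→19·(3−3)≡0=a; u(20)→19·(20−3)≡11=l (all mod 26).

steal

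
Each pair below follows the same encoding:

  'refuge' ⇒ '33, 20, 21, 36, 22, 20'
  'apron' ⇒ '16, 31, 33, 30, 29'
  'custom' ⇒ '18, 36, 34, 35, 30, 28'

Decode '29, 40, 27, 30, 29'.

nylon

r is letter #18 and maps to 33: an offset of 15. Each letter is replaced by its alphabet position (a=1..z=26) + 15.
Undoing it on 29, 40, 27, 30, 29: 29→(29−15)÷1=14=n, 40→(40−15)÷1=25=y, 27→(27−15)÷1=12=l, 30→(30−15)÷1=15=o, 29→(29−15)÷1=14=n.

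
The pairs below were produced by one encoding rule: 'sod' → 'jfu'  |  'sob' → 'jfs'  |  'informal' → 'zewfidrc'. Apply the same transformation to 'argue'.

Compare letters: s→j is +17, o→f is +17, d→u is +17 — a constant shift. This is a Caesar cipher with shift 17.
Applying it to argue: a+17=r, r+17=i, g+17=x, u+17=l, e+17=v.

rixlv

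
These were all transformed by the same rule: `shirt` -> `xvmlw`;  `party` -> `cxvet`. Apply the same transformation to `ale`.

ipe

The output letters match the input read backwards, each shifted +4: shirt reversed is trihs. The word is reversed, then every letter is shifted forward by 4.
On ale: reverse → ela; then shift: e+4=i, l+4=p, a+4=e.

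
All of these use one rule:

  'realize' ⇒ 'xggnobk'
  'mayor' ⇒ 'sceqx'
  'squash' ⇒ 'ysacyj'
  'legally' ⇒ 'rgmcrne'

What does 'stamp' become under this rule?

Shifts by position in realize: pos 0: r→x (+6), pos 1: e→g (+2), pos 2: a→g (+6), pos 3: l→n (+2) — repeating every 2. It's a Vigenère-style cipher with numeric key [6,2]: position i shifts by key[i mod 2].
On stamp: s+6=y, t+2=v, a+6=g, m+2=o, p+6=v.

yvgov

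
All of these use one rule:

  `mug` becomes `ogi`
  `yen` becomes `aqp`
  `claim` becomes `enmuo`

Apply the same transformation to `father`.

Vowels shift forward by 12 and consonants shift forward by 2.
On father: f(cons)+2=h, a(vowel)+12=m, t(cons)+2=v, h(cons)+2=j, e(vowel)+12=q, r(cons)+2=t.

hmvjqt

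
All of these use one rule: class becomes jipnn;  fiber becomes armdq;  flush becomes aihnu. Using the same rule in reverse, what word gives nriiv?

silly

This is an affine cipher: with a=0,…,z=25, each position x becomes (23x+15) mod 26.
Decoding nriiv: n(13)→17·(13−15)≡18=s; r(17)→17·(17−15)≡8=i; i(8)→17·(8−15)≡11=l; i(8)→17·(8−15)≡11=l; v(21)→17·(21−15)≡24=y (all mod 26).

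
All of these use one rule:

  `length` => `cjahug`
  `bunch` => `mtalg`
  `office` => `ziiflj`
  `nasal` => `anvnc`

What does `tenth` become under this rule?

ujaug

Each letter's alphabet position (a=0..z=25) is mapped through 25·x+13 mod 26 — an affine cipher.
On tenth: t(19)→25·19+13≡20=u; e(4)→25·4+13≡9=j; n(13)→25·13+13≡0=a; t(19)→25·19+13≡20=u; h(7)→25·7+13≡6=g (all mod 26).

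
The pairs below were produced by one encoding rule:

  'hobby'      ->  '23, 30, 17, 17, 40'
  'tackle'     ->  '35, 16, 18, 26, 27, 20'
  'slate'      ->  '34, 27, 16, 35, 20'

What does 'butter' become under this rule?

17, 36, 35, 35, 20, 33

h is letter #8 and maps to 23: an offset of 15. Each letter is replaced by its alphabet position (a=1..z=26) + 15.
Applying it to butter: b=2→17, u=21→36, t=20→35, t=20→35, e=5→20, r=18→33.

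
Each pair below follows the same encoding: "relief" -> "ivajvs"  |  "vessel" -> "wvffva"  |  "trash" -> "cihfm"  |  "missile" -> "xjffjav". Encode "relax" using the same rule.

ivahq

This is an affine cipher: with a=0,…,z=25, each position x becomes (23x+7) mod 26.
For relax: r(17)→23·17+7≡8=i; e(4)→23·4+7≡21=v; l(11)→23·11+7≡0=a; a(0)→23·0+7≡7=h; x(23)→23·23+7≡16=q (all mod 26).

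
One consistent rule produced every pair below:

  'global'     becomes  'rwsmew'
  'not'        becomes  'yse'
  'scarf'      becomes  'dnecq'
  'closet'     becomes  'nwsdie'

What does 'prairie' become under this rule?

The shift depends on letter class: consonant g→r is +11, but vowel o→s is +4. Vowels shift forward by 4 and consonants shift forward by 11.
Applying it to prairie: p(cons)+11=a, r(cons)+11=c, a(vowel)+4=e, i(vowel)+4=m, r(cons)+11=c, i(vowel)+4=m, e(vowel)+4=i.

acemcmi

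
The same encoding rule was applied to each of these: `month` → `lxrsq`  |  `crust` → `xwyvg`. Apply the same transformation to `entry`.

The word is reversed, then every letter is shifted forward by 4.
Applying it to entry: reverse → yrtne; then shift: y+4=c, r+4=v, t+4=x, n+4=r, e+4=i.

cvxri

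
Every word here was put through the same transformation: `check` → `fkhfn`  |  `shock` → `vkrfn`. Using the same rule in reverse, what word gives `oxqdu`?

lunar

Every letter moves 3 places later in the alphabet, wrapping around z→a.
Undoing it on oxqdu: o−3=l, x−3=u, q−3=n, d−3=a, u−3=r.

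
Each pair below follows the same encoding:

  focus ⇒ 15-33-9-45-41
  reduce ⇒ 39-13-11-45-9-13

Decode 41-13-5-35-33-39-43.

f(#6)→15 and o(#15)→33: differences scale by 2, so n = 2·pos + 3. With a=1..z=26, the number is 2·pos + 3.
Reversing it on 41-13-5-35-33-39-43: 41→(41−3)÷2=19=s, 13→(13−3)÷2=5=e, 5→(5−3)÷2=1=a, 35→(35−3)÷2=16=p, 33→(33−3)÷2=15=o, 39→(39−3)÷2=18=r, 43→(43−3)÷2=20=t.

seaport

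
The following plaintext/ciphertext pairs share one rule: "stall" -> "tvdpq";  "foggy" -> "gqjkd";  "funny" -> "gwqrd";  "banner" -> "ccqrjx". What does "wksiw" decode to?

viper

Each letter shifts forward by (position + 1), i.e. 1, 2, 3, … — the shift grows by one for each successive letter.
Decoding wksiw: w−1=v, k−2=i, s−3=p, i−4=e, w−5=r.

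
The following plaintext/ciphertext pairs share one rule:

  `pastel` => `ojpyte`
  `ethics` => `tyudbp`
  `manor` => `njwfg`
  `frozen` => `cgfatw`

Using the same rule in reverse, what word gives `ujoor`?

happy

p(15)→o(14) and a(0)→j(9) fit y≡9x+9 (mod 26); the inverse of 9 mod 26 is 3. This is an affine cipher: with a=0,…,z=25, each position x becomes (9x+9) mod 26.
Undoing it on ujoor: u(20)→3·(20−9)≡7=h; j(9)→3·(9−9)≡0=a; o(14)→3·(14−9)≡15=p; o(14)→3·(14−9)≡15=p; r(17)→3·(17−9)≡24=y (all mod 26).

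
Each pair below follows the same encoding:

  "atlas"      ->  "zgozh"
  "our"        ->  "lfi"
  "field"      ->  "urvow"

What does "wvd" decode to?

Each letter is replaced by its mirror in the alphabet: a↔z, b↔y, c↔x, and so on (the Atbash cipher).
Decoding wvd: w↔d, v↔e, d↔w.

dew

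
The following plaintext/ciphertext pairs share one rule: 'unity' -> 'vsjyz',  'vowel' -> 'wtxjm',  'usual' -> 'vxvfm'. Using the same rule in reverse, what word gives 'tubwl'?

Shifts by position in unity: pos 0: u→v (+1), pos 1: n→s (+5), pos 2: i→j (+1), pos 3: t→y (+5) — repeating every 2. The shifts repeat in a cycle of length 2: positions 0,1,… shift by +1, +5, then the pattern repeats.
Decoding tubwl: t−1=s, u−5=p, b−1=a, w−5=r, l−1=k.

spark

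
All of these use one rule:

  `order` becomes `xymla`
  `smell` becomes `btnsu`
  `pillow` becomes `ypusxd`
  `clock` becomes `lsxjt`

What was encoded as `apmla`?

Shifts by position in order: pos 0: o→x (+9), pos 1: r→y (+7), pos 2: d→m (+9), pos 3: e→l (+7) — repeating every 2. The shifts repeat in a cycle of length 2: positions 0,1,… shift by +9, +7, then the pattern repeats.
Decoding apmla: a−9=r, p−7=i, m−9=d, l−7=e, a−9=r.

rider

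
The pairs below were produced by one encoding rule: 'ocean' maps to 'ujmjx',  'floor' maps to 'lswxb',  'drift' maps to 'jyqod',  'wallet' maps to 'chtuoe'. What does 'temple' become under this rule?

In ocean: o→u is +6, c→j is +7, e→m is +8, a→j is +9 — the shift increases by 1 each position. Letter i (0-indexed) is shifted by i+6, so successive shifts are 6, 7, 8, ….
Applying it to temple: t+6=z, e+7=l, m+8=u, p+9=y, l+10=v, e+11=p.

zluyvp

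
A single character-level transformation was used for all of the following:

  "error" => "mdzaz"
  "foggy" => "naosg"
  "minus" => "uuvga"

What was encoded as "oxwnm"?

Shifts by position in error: pos 0: e→m (+8), pos 1: r→d (+12), pos 2: r→z (+8), pos 3: o→a (+12) — repeating every 2. A repeating key of period 2 is used — shifts +8, +12 over and over.
Decoding oxwnm: o−8=g, x−12=l, w−8=o, n−12=b, m−8=e.

globe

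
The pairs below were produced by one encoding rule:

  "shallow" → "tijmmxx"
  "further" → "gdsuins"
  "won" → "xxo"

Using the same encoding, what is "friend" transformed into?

The shift depends on letter class: consonant s→t is +1, but vowel a→j is +9. Vowels shift forward by 9 and consonants shift forward by 1.
On friend: f(cons)+1=g, r(cons)+1=s, i(vowel)+9=r, e(vowel)+9=n, n(cons)+1=o, d(cons)+1=e.

gsrnoe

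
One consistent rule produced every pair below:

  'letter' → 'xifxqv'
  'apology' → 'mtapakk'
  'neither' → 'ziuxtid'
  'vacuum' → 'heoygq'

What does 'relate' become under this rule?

Shifts by position in letter: pos 0: l→x (+12), pos 1: e→i (+4), pos 2: t→f (+12), pos 3: t→x (+4) — repeating every 2. It's a Vigenère-style cipher with numeric key [12,4]: position i shifts by key[i mod 2].
For relate: r+12=d, e+4=i, l+12=x, a+4=e, t+12=f, e+4=i.

dixefi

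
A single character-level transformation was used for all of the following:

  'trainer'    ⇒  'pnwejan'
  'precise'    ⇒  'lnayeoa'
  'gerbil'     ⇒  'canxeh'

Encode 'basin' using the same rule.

xwoej

Compare letters: t→p is +22, r→n is +22, a→w is +22 — a constant shift. It's a constant shift of +22 (ROT22).
For basin: b+22=x, a+22=w, s+22=o, i+22=e, n+22=j.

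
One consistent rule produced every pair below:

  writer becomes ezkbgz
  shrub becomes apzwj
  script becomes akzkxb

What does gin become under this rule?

okv

Vowels shift forward by 2 and consonants shift forward by 8.
Applying it to gin: g(cons)+8=o, i(vowel)+2=k, n(cons)+8=v.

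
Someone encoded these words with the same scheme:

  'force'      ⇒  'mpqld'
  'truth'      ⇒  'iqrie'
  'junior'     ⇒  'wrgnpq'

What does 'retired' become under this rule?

f(5)→m(12) and o(14)→p(15) fit y≡9x+19 (mod 26); the inverse of 9 mod 26 is 3. Each letter's alphabet position (a=0..z=25) is mapped through 9·x+19 mod 26 — an affine cipher.
For retired: r(17)→9·17+19≡16=q; e(4)→9·4+19≡3=d; t(19)→9·19+19≡8=i; i(8)→9·8+19≡13=n; r(17)→9·17+19≡16=q; e(4)→9·4+19≡3=d; d(3)→9·3+19≡20=u (all mod 26).

qdinqdu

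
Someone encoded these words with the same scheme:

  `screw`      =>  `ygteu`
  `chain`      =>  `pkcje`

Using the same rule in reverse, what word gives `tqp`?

Two steps: reverse the string, then apply a Caesar shift of +2.
Reversing it on tqp: shift back: t−2=r, q−2=o, p−2=n → ron; then reverse → nor.

nor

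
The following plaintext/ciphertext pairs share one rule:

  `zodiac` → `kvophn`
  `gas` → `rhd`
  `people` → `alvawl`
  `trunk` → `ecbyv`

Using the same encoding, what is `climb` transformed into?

The shift depends on letter class: consonant z→k is +11, but vowel o→v is +7. Two shifts are in play — +7 for a/e/i/o/u, +11 for every other letter.
Applying it to climb: c(cons)+11=n, l(cons)+11=w, i(vowel)+7=p, m(cons)+11=x, b(cons)+11=m.

nwpxm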